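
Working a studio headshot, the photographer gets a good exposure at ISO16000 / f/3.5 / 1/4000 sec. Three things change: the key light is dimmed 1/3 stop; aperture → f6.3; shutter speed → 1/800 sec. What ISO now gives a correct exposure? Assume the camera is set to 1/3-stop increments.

Scene light: 1/3 stop darker.
Aperture: f/3.5 → f/4 → f/4.5 → f/5 → f/5.6 → f/6.3 — 1 2/3 stops smaller aperture (darker).
Shutter speed: 1/4000 → 1/3200 → 1/2500 → 1/2000 → 1/1600 → 1/1250 → 1/1000 → 1/800 — 2 1/3 stops slower (brighter).
Net so far: 1/3 stop brighter. ISO: 16000 → 12800.

ISO 12800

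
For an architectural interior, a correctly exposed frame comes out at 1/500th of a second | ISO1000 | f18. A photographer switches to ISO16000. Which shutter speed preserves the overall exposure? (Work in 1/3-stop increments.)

1/8000s

ISO: 1000 → 1250 → 1600 → 2000 → 2500 → 3200 → 4000 → 5000 → 6400 → 8000 → 10000 → 12800 → 16000 — 4 stops raised (brighter).
Need 4 stops darker from the shutter speed: 1/500 → 1/640 → 1/800 → 1/1000 → 1/1250 → 1/1600 → 1/2000 → 1/2500 → 1/3200 → 1/4000 → 1/5000 → 1/6400 → 1/8000.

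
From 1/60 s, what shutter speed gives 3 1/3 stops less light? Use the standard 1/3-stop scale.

Shutter speed: 1/60 → 1/80 → 1/100 → 1/125 → 1/160 → 1/200 → 1/250 → 1/320 → 1/400 → 1/500 → 1/640 — 3 1/3 stops shorter (darker).

1/640s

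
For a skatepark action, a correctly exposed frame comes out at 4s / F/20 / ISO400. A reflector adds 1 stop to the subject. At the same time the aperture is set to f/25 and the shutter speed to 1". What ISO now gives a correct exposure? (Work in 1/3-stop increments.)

Scene light: 1 stop brighter.
Aperture: f/20 → f/22 → f/25 — 2/3 stop stopped down (darker).
Shutter speed: 4 → 3.2 → 2.5 → 2 → 1.6 → 1.3 → 1 — 2 stops faster (darker).
Net so far: 1 2/3 stops darker. ISO: 400 → 500 → 640 → 800 → 1000 → 1250.

ISO 1250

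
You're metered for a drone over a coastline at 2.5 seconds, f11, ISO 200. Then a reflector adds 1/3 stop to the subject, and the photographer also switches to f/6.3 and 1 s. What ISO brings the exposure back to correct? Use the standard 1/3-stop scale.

Scene light: 1/3 stop brighter.
Aperture: f/11 → f/10 → f/9 → f/8 → f/7.1 → f/6.3 — 1 2/3 stops opened up (brighter).
Shutter speed: 2.5 → 2 → 1.6 → 1.3 → 1 — 1 1/3 stops shorter (darker).
Net so far: 2/3 stop brighter. ISO: 200 → 160 → 125.

ISO 125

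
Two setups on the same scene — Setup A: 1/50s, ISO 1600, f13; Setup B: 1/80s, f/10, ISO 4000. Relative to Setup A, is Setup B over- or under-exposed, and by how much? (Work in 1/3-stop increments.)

Aperture: f/13 → f/11 → f/10 — 2/3 stop opened up (brighter).
Shutter speed: 1/50 → 1/60 → 1/80 — 2/3 stop faster (darker).
ISO: 1600 → 2000 → 2500 → 3200 → 4000 — 1 1/3 stops raised (brighter).
Net: +2/3 −2/3 +1 1/3 = +1 1/3 stops.

1 1/3 stops brighter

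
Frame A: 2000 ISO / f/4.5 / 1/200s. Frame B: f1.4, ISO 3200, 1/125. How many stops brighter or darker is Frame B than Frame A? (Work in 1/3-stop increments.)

Aperture: f/4.5 → f/4 → f/3.5 → f/3.2 → f/2.8 → f/2.5 → f/2.2 → f/2 → f/1.8 → f/1.6 → f/1.4 — 3 1/3 stops wider (brighter).
Shutter speed: 1/200 → 1/160 → 1/125 — 2/3 stop slower (brighter).
ISO: 2000 → 2500 → 3200 — 2/3 stop raised (brighter).
Net: +3 1/3 +2/3 +2/3 = +4 2/3 stops.

4 2/3 stops brighter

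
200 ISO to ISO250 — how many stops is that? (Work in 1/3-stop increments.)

1/3 stop

200 → 250 — count the steps: 1 third-stops = 1/3 stop.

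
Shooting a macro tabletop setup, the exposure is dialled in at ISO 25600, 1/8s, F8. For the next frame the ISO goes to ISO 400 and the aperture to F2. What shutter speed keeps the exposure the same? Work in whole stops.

1/2s

ISO: 25600 → 12800 → 6400 → 3200 → 1600 → 800 → 400 — 6 stops dropped (darker).
Aperture: f/8 → f/5.6 → f/4 → f/2.8 → f/2 — 4 stops larger aperture (brighter).
Net change so far: 2 stops darker. Offset with the shutter speed: 1/8 → 1/4 → 1/2.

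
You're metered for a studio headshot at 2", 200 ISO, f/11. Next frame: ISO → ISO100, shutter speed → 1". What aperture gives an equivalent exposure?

ISO: 200 → 100 — 1 stop dropped (darker).
Shutter speed: 2 → 1 — 1 stop faster (darker).
Net change so far: 2 stops darker. Offset with the aperture: f/11 → f/8 → f/5.6.

f/5.6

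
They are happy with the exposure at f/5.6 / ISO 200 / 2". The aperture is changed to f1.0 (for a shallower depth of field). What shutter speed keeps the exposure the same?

Aperture: f/5.6 → f/4 → f/2.8 → f/2 → f/1.4 → f/1.0 — 5 stops larger aperture (brighter).
Need 5 stops darker from the shutter speed: 2 → 1 → 1/2 → 1/4 → 1/8 → 1/15.

1/15s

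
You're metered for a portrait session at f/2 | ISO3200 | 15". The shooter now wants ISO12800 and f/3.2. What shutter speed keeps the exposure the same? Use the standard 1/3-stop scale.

10 s

ISO: 3200 → 4000 → 5000 → 6400 → 8000 → 10000 → 12800 — 2 stops raised (brighter).
Aperture: f/2 → f/2.2 → f/2.5 → f/2.8 → f/3.2 — 1 1/3 stops stopped down (darker).
Net change so far: 2/3 stop brighter. Offset with the shutter speed: 15 → 13 → 10.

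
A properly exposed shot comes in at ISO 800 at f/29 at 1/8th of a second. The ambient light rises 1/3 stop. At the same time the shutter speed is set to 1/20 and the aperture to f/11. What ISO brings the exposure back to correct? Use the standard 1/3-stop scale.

Scene light: 1/3 stop brighter.
Shutter speed: 1/8 → 1/10 → 1/13 → 1/15 → 1/20 — 1 1/3 stops faster (darker).
Aperture: f/29 → f/25 → f/22 → f/20 → f/18 → f/16 → f/14 → f/13 → f/11 — 2 2/3 stops wider (brighter).
Net so far: 1 2/3 stops brighter. ISO: 800 → 640 → 500 → 400 → 320 → 250.

ISO 250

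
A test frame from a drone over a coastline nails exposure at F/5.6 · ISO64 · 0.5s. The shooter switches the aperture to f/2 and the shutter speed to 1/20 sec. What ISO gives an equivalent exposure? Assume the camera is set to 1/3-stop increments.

ISO 80

Aperture: f/5.6 → f/5 → f/4.5 → f/4 → f/3.5 → f/3.2 → f/2.8 → f/2.5 → f/2.2 → f/2 — 3 stops wider (brighter).
Shutter speed: 0.5 → 0.4 → 0.3 → 1/4 → 1/5 → 1/6 → 1/8 → 1/10 → 1/13 → 1/15 → 1/20 — 3 1/3 stops faster (darker).
Net change so far: 1/3 stop darker. Offset with the ISO: 64 → 80.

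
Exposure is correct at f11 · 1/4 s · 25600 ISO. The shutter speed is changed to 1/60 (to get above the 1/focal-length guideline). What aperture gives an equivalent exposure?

Shutter speed: 1/4 → 1/8 → 1/15 → 1/30 → 1/60 — 4 stops faster (darker).
Need 4 stops brighter from the aperture: f/11 → f/8 → f/5.6 → f/4 → f/2.8.

f/2.8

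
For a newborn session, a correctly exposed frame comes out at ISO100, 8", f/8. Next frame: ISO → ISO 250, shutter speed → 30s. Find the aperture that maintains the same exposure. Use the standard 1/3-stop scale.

f/25

ISO: 100 → 125 → 160 → 200 → 250 — 1 1/3 stops higher (brighter).
Shutter speed: 8 → 10 → 13 → 15 → 20 → 25 → 30 — 2 stops longer (brighter).
Net change so far: 3 1/3 stops brighter. Offset with the aperture: f/8 → f/9 → f/10 → f/11 → f/13 → f/14 → f/16 → f/18 → f/20 → f/22 → f/25.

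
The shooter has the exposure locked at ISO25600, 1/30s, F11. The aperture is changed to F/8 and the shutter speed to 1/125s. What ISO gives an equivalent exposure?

ISO 51200

Aperture: f/11 → f/8 — 1 stop wider (brighter).
Shutter speed: 1/30 → 1/60 → 1/125 — 2 stops faster (darker).
Net change so far: 1 stop darker. Offset with the ISO: 25600 → 51200.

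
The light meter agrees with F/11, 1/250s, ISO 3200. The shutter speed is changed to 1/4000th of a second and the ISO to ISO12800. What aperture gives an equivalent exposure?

Shutter speed: 1/250 → 1/500 → 1/1000 → 1/2000 → 1/4000 — 4 stops faster (darker).
ISO: 3200 → 6400 → 12800 — 2 stops raised (brighter).
Net change so far: 2 stops darker. Offset with the aperture: f/11 → f/8 → f/5.6.

f/5.6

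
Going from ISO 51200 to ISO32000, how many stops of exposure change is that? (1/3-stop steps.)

2/3 stop

51200 → 40000 → 32000 — count the steps: 2 third-stops = 2/3 stop.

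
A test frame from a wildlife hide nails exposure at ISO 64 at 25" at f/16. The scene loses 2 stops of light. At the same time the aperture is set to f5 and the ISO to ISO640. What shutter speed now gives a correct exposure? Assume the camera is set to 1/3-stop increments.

Scene light: 2 stops darker.
Aperture: f/16 → f/14 → f/13 → f/11 → f/10 → f/9 → f/8 → f/7.1 → f/6.3 → f/5.6 → f/5 — 3 1/3 stops larger aperture (brighter).
ISO: 64 → 80 → 100 → 125 → 160 → 200 → 250 → 320 → 400 → 500 → 640 — 3 1/3 stops raised (brighter).
Net so far: 4 2/3 stops brighter. Shutter speed: 25 → 20 → 15 → 13 → 10 → 8 → 6 → 5 → 4 → 3.2 → 2.5 → 2 → 1.6 → 1.3 → 1.

1 s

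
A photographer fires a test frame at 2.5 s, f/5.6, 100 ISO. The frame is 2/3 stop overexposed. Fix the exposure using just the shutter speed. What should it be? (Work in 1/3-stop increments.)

1.6 s

Overexposed by 2/3 stop → need 2/3 stop darker.
Shutter speed: 2.5 → 2 → 1.6.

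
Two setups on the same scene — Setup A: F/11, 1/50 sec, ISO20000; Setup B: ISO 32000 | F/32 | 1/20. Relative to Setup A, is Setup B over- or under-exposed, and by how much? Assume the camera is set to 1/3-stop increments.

Aperture: f/11 → f/13 → f/14 → f/16 → f/18 → f/20 → f/22 → f/25 → f/29 → f/32 — 3 stops narrower (darker).
Shutter speed: 1/50 → 1/40 → 1/30 → 1/25 → 1/20 — 1 1/3 stops slower (brighter).
ISO: 20000 → 25600 → 32000 — 2/3 stop raised (brighter).
Net: −3 +1 1/3 +2/3 = −1 stop.

1 stop darker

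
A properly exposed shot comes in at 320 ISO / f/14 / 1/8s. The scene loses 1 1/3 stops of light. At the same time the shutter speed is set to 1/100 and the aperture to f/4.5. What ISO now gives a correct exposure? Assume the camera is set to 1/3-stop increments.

ISO 1000

Scene light: 1 1/3 stops darker.
Shutter speed: 1/8 → 1/10 → 1/13 → 1/15 → 1/20 → 1/25 → 1/30 → 1/40 → 1/50 → 1/60 → 1/80 → 1/100 — 3 2/3 stops shorter (darker).
Aperture: f/14 → f/13 → f/11 → f/10 → f/9 → f/8 → f/7.1 → f/6.3 → f/5.6 → f/5 → f/4.5 — 3 1/3 stops wider (brighter).
Net so far: 1 2/3 stops darker. ISO: 320 → 400 → 500 → 640 → 800 → 1000.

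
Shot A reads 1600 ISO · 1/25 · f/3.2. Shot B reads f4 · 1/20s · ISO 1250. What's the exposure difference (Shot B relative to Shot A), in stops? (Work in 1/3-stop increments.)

2/3 stop darker

Aperture: f/3.2 → f/3.5 → f/4 — 2/3 stop smaller aperture (darker).
Shutter speed: 1/25 → 1/20 — 1/3 stop slower (brighter).
ISO: 1600 → 1250 — 1/3 stop dropped (darker).
Net: −2/3 +1/3 −1/3 = −2/3 stops.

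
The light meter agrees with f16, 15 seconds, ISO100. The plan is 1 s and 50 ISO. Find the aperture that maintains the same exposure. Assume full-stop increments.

Shutter speed: 15 → 8 → 4 → 2 → 1 — 4 stops shorter (darker).
ISO: 100 → 50 — 1 stop lower (darker).
Net change so far: 5 stops darker. Offset with the aperture: f/16 → f/11 → f/8 → f/5.6 → f/4 → f/2.8.

f/2.8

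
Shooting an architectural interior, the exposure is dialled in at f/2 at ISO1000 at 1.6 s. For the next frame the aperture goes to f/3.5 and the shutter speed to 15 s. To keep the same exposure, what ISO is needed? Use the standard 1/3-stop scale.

ISO 320

Aperture: f/2 → f/2.2 → f/2.5 → f/2.8 → f/3.2 → f/3.5 — 1 2/3 stops narrower (darker).
Shutter speed: 1.6 → 2 → 2.5 → 3.2 → 4 → 5 → 6 → 8 → 10 → 13 → 15 — 3 1/3 stops slower (brighter).
Net change so far: 1 2/3 stops brighter. Offset with the ISO: 1000 → 800 → 640 → 500 → 400 → 320.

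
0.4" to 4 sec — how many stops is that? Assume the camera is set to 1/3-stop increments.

0.4 → 0.5 → 0.6 → 0.8 → 1 → 1.3 → 1.6 → 2 → 2.5 → 3.2 → 4 — count the steps: 10 third-stops = 3 1/3 stops.

3 1/3 stops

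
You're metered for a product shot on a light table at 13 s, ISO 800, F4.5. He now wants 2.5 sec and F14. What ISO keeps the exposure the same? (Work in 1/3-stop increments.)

Shutter speed: 13 → 10 → 8 → 6 → 5 → 4 → 3.2 → 2.5 — 2 1/3 stops shorter (darker).
Aperture: f/4.5 → f/5 → f/5.6 → f/6.3 → f/7.1 → f/8 → f/9 → f/10 → f/11 → f/13 → f/14 — 3 1/3 stops narrower (darker).
Net change so far: 5 2/3 stops darker. Offset with the ISO: 800 → 1000 → 1250 → 1600 → 2000 → 2500 → 3200 → 4000 → 5000 → 6400 → 8000 → 10000 → 12800 → 16000 → 20000 → 25600 → 32000 → 40000.

ISO 40000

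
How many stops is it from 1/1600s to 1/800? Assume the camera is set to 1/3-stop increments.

1 stop

1/1600 → 1/1250 → 1/1000 → 1/800 — count the steps: 3 third-stops = 1 stop.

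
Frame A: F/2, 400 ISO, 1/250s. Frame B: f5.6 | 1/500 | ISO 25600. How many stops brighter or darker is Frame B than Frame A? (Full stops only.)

Aperture: f/2 → f/2.8 → f/4 → f/5.6 — 3 stops stopped down (darker).
Shutter speed: 1/250 → 1/500 — 1 stop faster (darker).
ISO: 400 → 800 → 1600 → 3200 → 6400 → 12800 → 25600 — 6 stops raised (brighter).
Net: −3 −1 +6 = +2 stops.

2 stops brighter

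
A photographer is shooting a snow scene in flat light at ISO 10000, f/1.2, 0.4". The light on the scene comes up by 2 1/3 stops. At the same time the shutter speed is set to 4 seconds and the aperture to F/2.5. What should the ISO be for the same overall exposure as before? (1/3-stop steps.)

ISO 800

Scene light: 2 1/3 stops brighter.
Shutter speed: 0.4 → 0.5 → 0.6 → 0.8 → 1 → 1.3 → 1.6 → 2 → 2.5 → 3.2 → 4 — 3 1/3 stops slower (brighter).
Aperture: f/1.2 → f/1.4 → f/1.6 → f/1.8 → f/2 → f/2.2 → f/2.5 — 2 stops narrower (darker).
Net so far: 3 2/3 stops brighter. ISO: 10000 → 8000 → 6400 → 5000 → 4000 → 3200 → 2500 → 2000 → 1600 → 1250 → 1000 → 800.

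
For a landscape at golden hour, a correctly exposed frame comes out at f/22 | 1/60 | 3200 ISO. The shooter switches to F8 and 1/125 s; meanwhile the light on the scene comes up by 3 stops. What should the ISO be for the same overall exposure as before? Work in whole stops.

ISO 100

Scene light: 3 stops brighter.
Aperture: f/22 → f/16 → f/11 → f/8 — 3 stops wider (brighter).
Shutter speed: 1/60 → 1/125 — 1 stop faster (darker).
Net so far: 5 stops brighter. ISO: 3200 → 1600 → 800 → 400 → 200 → 100.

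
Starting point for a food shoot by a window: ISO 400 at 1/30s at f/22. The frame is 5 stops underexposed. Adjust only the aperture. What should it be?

Underexposed by 5 stops → need 5 stops brighter.
Aperture: f/22 → f/16 → f/11 → f/8 → f/5.6 → f/4.

f/4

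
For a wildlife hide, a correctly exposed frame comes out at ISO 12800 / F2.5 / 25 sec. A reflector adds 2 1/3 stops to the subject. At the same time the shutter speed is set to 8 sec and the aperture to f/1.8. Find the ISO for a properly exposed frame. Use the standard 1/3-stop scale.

Scene light: 2 1/3 stops brighter.
Shutter speed: 25 → 20 → 15 → 13 → 10 → 8 — 1 2/3 stops shorter (darker).
Aperture: f/2.5 → f/2.2 → f/2 → f/1.8 — 1 stop larger aperture (brighter).
Net so far: 1 2/3 stops brighter. ISO: 12800 → 10000 → 8000 → 6400 → 5000 → 4000.

ISO 4000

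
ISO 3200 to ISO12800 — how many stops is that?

2 stops

3200 → 6400 → 12800 — count the steps: 2 stops.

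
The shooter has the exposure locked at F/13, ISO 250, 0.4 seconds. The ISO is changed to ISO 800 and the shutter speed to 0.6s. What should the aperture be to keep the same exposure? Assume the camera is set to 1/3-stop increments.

ISO: 250 → 320 → 400 → 500 → 640 → 800 — 1 2/3 stops raised (brighter).
Shutter speed: 0.4 → 0.5 → 0.6 — 2/3 stop slower (brighter).
Net change so far: 2 1/3 stops brighter. Offset with the aperture: f/13 → f/14 → f/16 → f/18 → f/20 → f/22 → f/25 → f/29.

f/29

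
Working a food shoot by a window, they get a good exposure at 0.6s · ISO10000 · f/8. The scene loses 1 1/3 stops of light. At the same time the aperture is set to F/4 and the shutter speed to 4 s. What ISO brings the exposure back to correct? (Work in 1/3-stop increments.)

ISO 1000

Scene light: 1 1/3 stops darker.
Aperture: f/8 → f/7.1 → f/6.3 → f/5.6 → f/5 → f/4.5 → f/4 — 2 stops larger aperture (brighter).
Shutter speed: 0.6 → 0.8 → 1 → 1.3 → 1.6 → 2 → 2.5 → 3.2 → 4 — 2 2/3 stops longer (brighter).
Net so far: 3 1/3 stops brighter. ISO: 10000 → 8000 → 6400 → 5000 → 4000 → 3200 → 2500 → 2000 → 1600 → 1250 → 1000.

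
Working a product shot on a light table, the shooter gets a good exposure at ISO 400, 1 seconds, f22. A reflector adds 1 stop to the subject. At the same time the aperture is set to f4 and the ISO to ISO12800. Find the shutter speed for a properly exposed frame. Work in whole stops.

1/2000s

Scene light: 1 stop brighter.
Aperture: f/22 → f/16 → f/11 → f/8 → f/5.6 → f/4 — 5 stops wider (brighter).
ISO: 400 → 800 → 1600 → 3200 → 6400 → 12800 — 5 stops higher (brighter).
Net so far: 11 stops brighter. Shutter speed: 1 → 1/2 → 1/4 → 1/8 → 1/15 → 1/30 → 1/60 → 1/125 → 1/250 → 1/500 → 1/1000 → 1/2000.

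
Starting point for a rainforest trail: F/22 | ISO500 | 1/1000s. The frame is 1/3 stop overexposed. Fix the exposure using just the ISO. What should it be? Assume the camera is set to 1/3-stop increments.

Overexposed by 1/3 stop → need 1/3 stop darker.
ISO: 500 → 400.

ISO 400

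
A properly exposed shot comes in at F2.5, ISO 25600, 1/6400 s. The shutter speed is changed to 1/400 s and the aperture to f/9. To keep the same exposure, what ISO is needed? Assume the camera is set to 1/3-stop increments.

ISO 20000

Shutter speed: 1/6400 → 1/5000 → 1/4000 → 1/3200 → 1/2500 → 1/2000 → 1/1600 → 1/1250 → 1/1000 → 1/800 → 1/640 → 1/500 → 1/400 — 4 stops longer (brighter).
Aperture: f/2.5 → f/2.8 → f/3.2 → f/3.5 → f/4 → f/4.5 → f/5 → f/5.6 → f/6.3 → f/7.1 → f/8 → f/9 — 3 2/3 stops narrower (darker).
Net change so far: 1/3 stop brighter. Offset with the ISO: 25600 → 20000.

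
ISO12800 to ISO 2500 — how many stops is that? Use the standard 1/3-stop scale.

2 1/3 stops

12800 → 10000 → 8000 → 6400 → 5000 → 4000 → 3200 → 2500 — count the steps: 7 third-stops = 2 1/3 stops.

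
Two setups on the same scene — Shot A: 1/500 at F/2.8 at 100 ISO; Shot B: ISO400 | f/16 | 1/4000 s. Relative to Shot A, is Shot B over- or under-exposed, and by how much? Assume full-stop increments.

Aperture: f/2.8 → f/4 → f/5.6 → f/8 → f/11 → f/16 — 5 stops smaller aperture (darker).
Shutter speed: 1/500 → 1/1000 → 1/2000 → 1/4000 — 3 stops shorter (darker).
ISO: 100 → 200 → 400 — 2 stops higher (brighter).
Net: −5 −3 +2 = −6 stops.

6 stops darker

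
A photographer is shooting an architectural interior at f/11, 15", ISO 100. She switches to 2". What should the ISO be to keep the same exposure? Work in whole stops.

Shutter speed: 15 → 8 → 4 → 2 — 3 stops shorter (darker).
Need 3 stops brighter from the ISO: 100 → 200 → 400 → 800.

ISO 800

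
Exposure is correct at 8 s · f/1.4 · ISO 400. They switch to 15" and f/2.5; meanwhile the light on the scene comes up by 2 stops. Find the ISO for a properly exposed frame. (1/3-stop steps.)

Scene light: 2 stops brighter.
Shutter speed: 8 → 10 → 13 → 15 — 1 stop longer (brighter).
Aperture: f/1.4 → f/1.6 → f/1.8 → f/2 → f/2.2 → f/2.5 — 1 2/3 stops smaller aperture (darker).
Net so far: 1 1/3 stops brighter. ISO: 400 → 320 → 250 → 200 → 160.

ISO 160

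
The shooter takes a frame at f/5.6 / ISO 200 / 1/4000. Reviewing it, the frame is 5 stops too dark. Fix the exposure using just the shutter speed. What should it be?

Underexposed by 5 stops → need 5 stops brighter.
Shutter speed: 1/4000 → 1/2000 → 1/1000 → 1/500 → 1/250 → 1/125.

1/125s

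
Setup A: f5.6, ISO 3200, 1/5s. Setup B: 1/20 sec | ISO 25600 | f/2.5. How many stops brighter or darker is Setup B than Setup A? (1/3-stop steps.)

Aperture: f/5.6 → f/5 → f/4.5 → f/4 → f/3.5 → f/3.2 → f/2.8 → f/2.5 — 2 1/3 stops wider (brighter).
Shutter speed: 1/5 → 1/6 → 1/8 → 1/10 → 1/13 → 1/15 → 1/20 — 2 stops shorter (darker).
ISO: 3200 → 4000 → 5000 → 6400 → 8000 → 10000 → 12800 → 16000 → 20000 → 25600 — 3 stops higher (brighter).
Net: +2 1/3 −2 +3 = +3 1/3 stops.

3 1/3 stops brighter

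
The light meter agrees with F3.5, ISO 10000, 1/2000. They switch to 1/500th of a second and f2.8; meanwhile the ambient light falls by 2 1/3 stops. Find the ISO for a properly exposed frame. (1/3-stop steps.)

Scene light: 2 1/3 stops darker.
Shutter speed: 1/2000 → 1/1600 → 1/1250 → 1/1000 → 1/800 → 1/640 → 1/500 — 2 stops longer (brighter).
Aperture: f/3.5 → f/3.2 → f/2.8 — 2/3 stop larger aperture (brighter).
Net so far: 1/3 stop brighter. ISO: 10000 → 8000.

ISO 8000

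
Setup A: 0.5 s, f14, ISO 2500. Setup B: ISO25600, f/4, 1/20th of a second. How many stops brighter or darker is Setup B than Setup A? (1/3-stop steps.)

3 2/3 stops brighter

Aperture: f/14 → f/13 → f/11 → f/10 → f/9 → f/8 → f/7.1 → f/6.3 → f/5.6 → f/5 → f/4.5 → f/4 — 3 2/3 stops opened up (brighter).
Shutter speed: 0.5 → 0.4 → 0.3 → 1/4 → 1/5 → 1/6 → 1/8 → 1/10 → 1/13 → 1/15 → 1/20 — 3 1/3 stops faster (darker).
ISO: 2500 → 3200 → 4000 → 5000 → 6400 → 8000 → 10000 → 12800 → 16000 → 20000 → 25600 — 3 1/3 stops higher (brighter).
Net: +3 2/3 −3 1/3 +3 1/3 = +3 2/3 stops.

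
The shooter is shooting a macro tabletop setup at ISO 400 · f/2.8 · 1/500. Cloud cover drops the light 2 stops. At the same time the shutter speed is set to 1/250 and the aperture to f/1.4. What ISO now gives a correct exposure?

Scene light: 2 stops darker.
Shutter speed: 1/500 → 1/250 — 1 stop longer (brighter).
Aperture: f/2.8 → f/2 → f/1.4 — 2 stops wider (brighter).
Net so far: 1 stop brighter. ISO: 400 → 200.

ISO 200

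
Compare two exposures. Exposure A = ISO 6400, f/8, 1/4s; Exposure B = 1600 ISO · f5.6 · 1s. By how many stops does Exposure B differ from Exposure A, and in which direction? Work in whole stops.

1 stop brighter

Aperture: f/8 → f/5.6 — 1 stop wider (brighter).
Shutter speed: 1/4 → 1/2 → 1 — 2 stops slower (brighter).
ISO: 6400 → 3200 → 1600 — 2 stops dropped (darker).
Net: +1 +2 −2 = +1 stop.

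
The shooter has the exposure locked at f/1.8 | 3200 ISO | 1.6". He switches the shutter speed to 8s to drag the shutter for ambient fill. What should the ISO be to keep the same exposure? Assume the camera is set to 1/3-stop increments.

ISO 640

Shutter speed: 1.6 → 2 → 2.5 → 3.2 → 4 → 5 → 6 → 8 — 2 1/3 stops longer (brighter).
Need 2 1/3 stops darker from the ISO: 3200 → 2500 → 2000 → 1600 → 1250 → 1000 → 800 → 640.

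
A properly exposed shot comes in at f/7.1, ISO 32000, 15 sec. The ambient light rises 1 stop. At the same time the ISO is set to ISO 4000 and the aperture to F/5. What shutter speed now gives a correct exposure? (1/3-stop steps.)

30 s

Scene light: 1 stop brighter.
ISO: 32000 → 25600 → 20000 → 16000 → 12800 → 10000 → 8000 → 6400 → 5000 → 4000 — 3 stops lower (darker).
Aperture: f/7.1 → f/6.3 → f/5.6 → f/5 — 1 stop opened up (brighter).
Net so far: 1 stop darker. Shutter speed: 15 → 20 → 25 → 30.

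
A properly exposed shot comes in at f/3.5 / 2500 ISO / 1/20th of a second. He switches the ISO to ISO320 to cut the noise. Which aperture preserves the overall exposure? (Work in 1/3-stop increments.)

f/1.2

ISO: 2500 → 2000 → 1600 → 1250 → 1000 → 800 → 640 → 500 → 400 → 320 — 3 stops lower (darker).
Need 3 stops brighter from the aperture: f/3.5 → f/3.2 → f/2.8 → f/2.5 → f/2.2 → f/2 → f/1.8 → f/1.6 → f/1.4 → f/1.2.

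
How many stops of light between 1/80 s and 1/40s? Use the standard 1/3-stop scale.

1 stop

1/80 → 1/60 → 1/50 → 1/40 — count the steps: 3 third-stops = 1 stop.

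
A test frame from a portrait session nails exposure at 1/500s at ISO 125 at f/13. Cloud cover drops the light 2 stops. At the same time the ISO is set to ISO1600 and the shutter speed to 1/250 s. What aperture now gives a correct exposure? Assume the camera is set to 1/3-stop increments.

f/32

Scene light: 2 stops darker.
ISO: 125 → 160 → 200 → 250 → 320 → 400 → 500 → 640 → 800 → 1000 → 1250 → 1600 — 3 2/3 stops raised (brighter).
Shutter speed: 1/500 → 1/400 → 1/320 → 1/250 — 1 stop longer (brighter).
Net so far: 2 2/3 stops brighter. Aperture: f/13 → f/14 → f/16 → f/18 → f/20 → f/22 → f/25 → f/29 → f/32.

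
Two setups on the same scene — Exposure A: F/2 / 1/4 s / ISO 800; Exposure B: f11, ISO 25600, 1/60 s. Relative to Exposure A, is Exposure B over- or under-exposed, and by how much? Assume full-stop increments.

4 stops darker

Aperture: f/2 → f/2.8 → f/4 → f/5.6 → f/8 → f/11 — 5 stops narrower (darker).
Shutter speed: 1/4 → 1/8 → 1/15 → 1/30 → 1/60 — 4 stops faster (darker).
ISO: 800 → 1600 → 3200 → 6400 → 12800 → 25600 — 5 stops raised (brighter).
Net: −5 −4 +5 = −4 stops.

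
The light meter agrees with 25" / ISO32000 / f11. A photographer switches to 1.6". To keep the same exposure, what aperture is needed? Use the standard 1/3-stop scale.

Shutter speed: 25 → 20 → 15 → 13 → 10 → 8 → 6 → 5 → 4 → 3.2 → 2.5 → 2 → 1.6 — 4 stops shorter (darker).
Need 4 stops brighter from the aperture: f/11 → f/10 → f/9 → f/8 → f/7.1 → f/6.3 → f/5.6 → f/5 → f/4.5 → f/4 → f/3.5 → f/3.2 → f/2.8.

f/2.8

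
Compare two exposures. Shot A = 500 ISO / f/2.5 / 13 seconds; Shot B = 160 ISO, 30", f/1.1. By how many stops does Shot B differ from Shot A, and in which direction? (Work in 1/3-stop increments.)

2 stops brighter

Aperture: f/2.5 → f/2.2 → f/2 → f/1.8 → f/1.6 → f/1.4 → f/1.2 → f/1.1 — 2 1/3 stops opened up (brighter).
Shutter speed: 13 → 15 → 20 → 25 → 30 — 1 1/3 stops longer (brighter).
ISO: 500 → 400 → 320 → 250 → 200 → 160 — 1 2/3 stops dropped (darker).
Net: +2 1/3 +1 1/3 −1 2/3 = +2 stops.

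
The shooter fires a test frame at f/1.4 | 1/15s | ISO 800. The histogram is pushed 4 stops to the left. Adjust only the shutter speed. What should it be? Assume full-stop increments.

1 s

Underexposed by 4 stops → need 4 stops brighter.
Shutter speed: 1/15 → 1/8 → 1/4 → 1/2 → 1.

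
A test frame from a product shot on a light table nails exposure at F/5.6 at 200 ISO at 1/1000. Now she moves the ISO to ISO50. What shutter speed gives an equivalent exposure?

1/250s

ISO: 200 → 100 → 50 — 2 stops lower (darker).
Need 2 stops brighter from the shutter speed: 1/1000 → 1/500 → 1/250.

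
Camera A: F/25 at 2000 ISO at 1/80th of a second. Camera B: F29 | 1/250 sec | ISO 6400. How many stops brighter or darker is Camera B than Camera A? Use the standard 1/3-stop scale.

1/3 stop darker

Aperture: f/25 → f/29 — 1/3 stop smaller aperture (darker).
Shutter speed: 1/80 → 1/100 → 1/125 → 1/160 → 1/200 → 1/250 — 1 2/3 stops shorter (darker).
ISO: 2000 → 2500 → 3200 → 4000 → 5000 → 6400 — 1 2/3 stops raised (brighter).
Net: −1/3 −1 2/3 +1 2/3 = −1/3 stops.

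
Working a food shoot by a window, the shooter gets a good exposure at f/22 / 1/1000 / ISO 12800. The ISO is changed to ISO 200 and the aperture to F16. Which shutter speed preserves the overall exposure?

ISO: 12800 → 6400 → 3200 → 1600 → 800 → 400 → 200 — 6 stops lower (darker).
Aperture: f/22 → f/16 — 1 stop wider (brighter).
Net change so far: 5 stops darker. Offset with the shutter speed: 1/1000 → 1/500 → 1/250 → 1/125 → 1/60 → 1/30.

1/30s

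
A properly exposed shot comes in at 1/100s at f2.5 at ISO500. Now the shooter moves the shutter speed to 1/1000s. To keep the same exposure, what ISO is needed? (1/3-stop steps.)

Shutter speed: 1/100 → 1/125 → 1/160 → 1/200 → 1/250 → 1/320 → 1/400 → 1/500 → 1/640 → 1/800 → 1/1000 — 3 1/3 stops shorter (darker).
Need 3 1/3 stops brighter from the ISO: 500 → 640 → 800 → 1000 → 1250 → 1600 → 2000 → 2500 → 3200 → 4000 → 5000.

ISO 5000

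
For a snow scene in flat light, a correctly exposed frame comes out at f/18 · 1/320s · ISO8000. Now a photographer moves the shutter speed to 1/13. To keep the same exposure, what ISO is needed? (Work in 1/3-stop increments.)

Shutter speed: 1/320 → 1/250 → 1/200 → 1/160 → 1/125 → 1/100 → 1/80 → 1/60 → 1/50 → 1/40 → 1/30 → 1/25 → 1/20 → 1/15 → 1/13 — 4 2/3 stops longer (brighter).
Need 4 2/3 stops darker from the ISO: 8000 → 6400 → 5000 → 4000 → 3200 → 2500 → 2000 → 1600 → 1250 → 1000 → 800 → 640 → 500 → 400 → 320.

ISO 320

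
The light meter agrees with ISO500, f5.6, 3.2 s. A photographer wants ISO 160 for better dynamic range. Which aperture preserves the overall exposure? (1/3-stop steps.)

f/3.2

ISO: 500 → 400 → 320 → 250 → 200 → 160 — 1 2/3 stops lower (darker).
Need 1 2/3 stops brighter from the aperture: f/5.6 → f/5 → f/4.5 → f/4 → f/3.5 → f/3.2.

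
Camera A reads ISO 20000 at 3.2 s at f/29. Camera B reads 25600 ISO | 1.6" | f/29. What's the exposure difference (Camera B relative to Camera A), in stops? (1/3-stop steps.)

Aperture: unchanged.
Shutter speed: 3.2 → 2.5 → 2 → 1.6 — 1 stop faster (darker).
ISO: 20000 → 25600 — 1/3 stop raised (brighter).
Net: −1 +1/3 = −2/3 stops.

2/3 stop darker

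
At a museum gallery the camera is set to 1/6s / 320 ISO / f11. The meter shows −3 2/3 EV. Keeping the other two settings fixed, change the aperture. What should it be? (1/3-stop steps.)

Underexposed by 3 2/3 stops → need 3 2/3 stops brighter.
Aperture: f/11 → f/10 → f/9 → f/8 → f/7.1 → f/6.3 → f/5.6 → f/5 → f/4.5 → f/4 → f/3.5 → f/3.2.

f/3.2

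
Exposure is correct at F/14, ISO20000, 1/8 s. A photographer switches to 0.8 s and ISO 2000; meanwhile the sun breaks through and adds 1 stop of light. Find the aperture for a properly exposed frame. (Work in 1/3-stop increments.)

Scene light: 1 stop brighter.
Shutter speed: 1/8 → 1/6 → 1/5 → 1/4 → 0.3 → 0.4 → 0.5 → 0.6 → 0.8 — 2 2/3 stops slower (brighter).
ISO: 20000 → 16000 → 12800 → 10000 → 8000 → 6400 → 5000 → 4000 → 3200 → 2500 → 2000 — 3 1/3 stops lower (darker).
Net so far: 1/3 stop brighter. Aperture: f/14 → f/16.

f/16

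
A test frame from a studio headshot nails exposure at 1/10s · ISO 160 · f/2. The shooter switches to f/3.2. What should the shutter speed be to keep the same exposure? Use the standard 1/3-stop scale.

Aperture: f/2 → f/2.2 → f/2.5 → f/2.8 → f/3.2 — 1 1/3 stops smaller aperture (darker).
Need 1 1/3 stops brighter from the shutter speed: 1/10 → 1/8 → 1/6 → 1/5 → 1/4.

1/4s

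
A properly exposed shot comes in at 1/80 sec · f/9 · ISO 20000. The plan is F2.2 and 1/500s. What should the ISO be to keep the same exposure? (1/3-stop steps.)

ISO 8000

Aperture: f/9 → f/8 → f/7.1 → f/6.3 → f/5.6 → f/5 → f/4.5 → f/4 → f/3.5 → f/3.2 → f/2.8 → f/2.5 → f/2.2 — 4 stops larger aperture (brighter).
Shutter speed: 1/80 → 1/100 → 1/125 → 1/160 → 1/200 → 1/250 → 1/320 → 1/400 → 1/500 — 2 2/3 stops faster (darker).
Net change so far: 1 1/3 stops brighter. Offset with the ISO: 20000 → 16000 → 12800 → 10000 → 8000.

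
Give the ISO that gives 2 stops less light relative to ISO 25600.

ISO 6400

ISO: 25600 → 12800 → 6400 — 2 stops dropped (darker).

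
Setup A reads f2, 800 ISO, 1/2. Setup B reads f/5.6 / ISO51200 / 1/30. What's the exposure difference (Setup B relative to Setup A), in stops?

Aperture: f/2 → f/2.8 → f/4 → f/5.6 — 3 stops narrower (darker).
Shutter speed: 1/2 → 1/4 → 1/8 → 1/15 → 1/30 — 4 stops faster (darker).
ISO: 800 → 1600 → 3200 → 6400 → 12800 → 25600 → 51200 — 6 stops higher (brighter).
Net: −3 −4 +6 = −1 stop.

1 stop darker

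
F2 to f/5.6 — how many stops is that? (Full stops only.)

3 stops

f/2 → f/2.8 → f/4 → f/5.6 — count the steps: 3 stops.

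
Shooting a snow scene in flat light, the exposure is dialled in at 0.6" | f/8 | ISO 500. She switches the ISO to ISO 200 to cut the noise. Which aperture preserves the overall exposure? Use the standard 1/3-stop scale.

ISO: 500 → 400 → 320 → 250 → 200 — 1 1/3 stops lower (darker).
Need 1 1/3 stops brighter from the aperture: f/8 → f/7.1 → f/6.3 → f/5.6 → f/5.

f/5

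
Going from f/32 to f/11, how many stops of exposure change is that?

3 stops

f/32 → f/22 → f/16 → f/11 — count the steps: 3 stops.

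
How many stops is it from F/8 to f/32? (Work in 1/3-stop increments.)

4 stops

f/8 → f/9 → f/10 → f/11 → f/13 → f/14 → f/16 → f/18 → f/20 → f/22 → f/25 → f/29 → f/32 — count the steps: 12 third-stops = 4 stops.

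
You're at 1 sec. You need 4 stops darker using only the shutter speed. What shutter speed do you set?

Shutter speed: 1 → 1/2 → 1/4 → 1/8 → 1/15 — 4 stops faster (darker).

1/15s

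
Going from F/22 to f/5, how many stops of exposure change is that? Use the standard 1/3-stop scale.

f/22 → f/20 → f/18 → f/16 → f/14 → f/13 → f/11 → f/10 → f/9 → f/8 → f/7.1 → f/6.3 → f/5.6 → f/5 — count the steps: 13 third-stops = 4 1/3 stops.

4 1/3 stops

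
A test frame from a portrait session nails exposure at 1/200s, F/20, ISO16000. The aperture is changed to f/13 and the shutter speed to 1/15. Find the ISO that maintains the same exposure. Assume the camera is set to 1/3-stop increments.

Aperture: f/20 → f/18 → f/16 → f/14 → f/13 — 1 1/3 stops opened up (brighter).
Shutter speed: 1/200 → 1/160 → 1/125 → 1/100 → 1/80 → 1/60 → 1/50 → 1/40 → 1/30 → 1/25 → 1/20 → 1/15 — 3 2/3 stops longer (brighter).
Net change so far: 5 stops brighter. Offset with the ISO: 16000 → 12800 → 10000 → 8000 → 6400 → 5000 → 4000 → 3200 → 2500 → 2000 → 1600 → 1250 → 1000 → 800 → 640 → 500.

ISO 500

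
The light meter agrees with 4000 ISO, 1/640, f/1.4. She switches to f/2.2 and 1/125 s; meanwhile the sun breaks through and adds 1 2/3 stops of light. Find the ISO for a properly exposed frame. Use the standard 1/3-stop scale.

ISO 640

Scene light: 1 2/3 stops brighter.
Aperture: f/1.4 → f/1.6 → f/1.8 → f/2 → f/2.2 — 1 1/3 stops narrower (darker).
Shutter speed: 1/640 → 1/500 → 1/400 → 1/320 → 1/250 → 1/200 → 1/160 → 1/125 — 2 1/3 stops longer (brighter).
Net so far: 2 2/3 stops brighter. ISO: 4000 → 3200 → 2500 → 2000 → 1600 → 1250 → 1000 → 800 → 640.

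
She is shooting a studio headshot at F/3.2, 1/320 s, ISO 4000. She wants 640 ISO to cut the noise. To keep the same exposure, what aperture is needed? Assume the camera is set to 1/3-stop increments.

f/1.2

ISO: 4000 → 3200 → 2500 → 2000 → 1600 → 1250 → 1000 → 800 → 640 — 2 2/3 stops lower (darker).
Need 2 2/3 stops brighter from the aperture: f/3.2 → f/2.8 → f/2.5 → f/2.2 → f/2 → f/1.8 → f/1.6 → f/1.4 → f/1.2.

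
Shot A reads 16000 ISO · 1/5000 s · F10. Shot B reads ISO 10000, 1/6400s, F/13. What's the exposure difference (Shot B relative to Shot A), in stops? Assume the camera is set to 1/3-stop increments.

Aperture: f/10 → f/11 → f/13 — 2/3 stop narrower (darker).
Shutter speed: 1/5000 → 1/6400 — 1/3 stop shorter (darker).
ISO: 16000 → 12800 → 10000 — 2/3 stop lower (darker).
Net: −2/3 −1/3 −2/3 = −1 2/3 stops.

1 2/3 stops darker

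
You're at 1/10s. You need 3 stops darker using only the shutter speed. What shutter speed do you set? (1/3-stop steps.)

1/80s

Shutter speed: 1/10 → 1/13 → 1/15 → 1/20 → 1/25 → 1/30 → 1/40 → 1/50 → 1/60 → 1/80 — 3 stops faster (darker).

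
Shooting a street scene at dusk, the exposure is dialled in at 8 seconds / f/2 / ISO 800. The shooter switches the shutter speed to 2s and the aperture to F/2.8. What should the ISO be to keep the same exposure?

Shutter speed: 8 → 4 → 2 — 2 stops faster (darker).
Aperture: f/2 → f/2.8 — 1 stop narrower (darker).
Net change so far: 3 stops darker. Offset with the ISO: 800 → 1600 → 3200 → 6400.

ISO 6400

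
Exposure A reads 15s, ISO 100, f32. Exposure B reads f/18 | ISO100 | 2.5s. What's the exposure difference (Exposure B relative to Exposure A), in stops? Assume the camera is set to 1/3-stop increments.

1 stop darker

Aperture: f/32 → f/29 → f/25 → f/22 → f/20 → f/18 — 1 2/3 stops larger aperture (brighter).
Shutter speed: 15 → 13 → 10 → 8 → 6 → 5 → 4 → 3.2 → 2.5 — 2 2/3 stops faster (darker).
ISO: unchanged.
Net: +1 2/3 −2 2/3 = −1 stop.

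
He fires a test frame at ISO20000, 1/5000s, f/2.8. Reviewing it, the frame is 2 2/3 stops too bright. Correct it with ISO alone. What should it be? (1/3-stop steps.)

Overexposed by 2 2/3 stops → need 2 2/3 stops darker.
ISO: 20000 → 16000 → 12800 → 10000 → 8000 → 6400 → 5000 → 4000 → 3200.

ISO 3200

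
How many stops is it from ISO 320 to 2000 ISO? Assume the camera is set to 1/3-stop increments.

2 2/3 stops

320 → 400 → 500 → 640 → 800 → 1000 → 1250 → 1600 → 2000 — count the steps: 8 third-stops = 2 2/3 stops.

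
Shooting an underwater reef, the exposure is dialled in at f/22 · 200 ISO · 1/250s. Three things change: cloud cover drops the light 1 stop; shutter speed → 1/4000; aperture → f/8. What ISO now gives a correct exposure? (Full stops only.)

Scene light: 1 stop darker.
Shutter speed: 1/250 → 1/500 → 1/1000 → 1/2000 → 1/4000 — 4 stops faster (darker).
Aperture: f/22 → f/16 → f/11 → f/8 — 3 stops opened up (brighter).
Net so far: 2 stops darker. ISO: 200 → 400 → 800.

ISO 800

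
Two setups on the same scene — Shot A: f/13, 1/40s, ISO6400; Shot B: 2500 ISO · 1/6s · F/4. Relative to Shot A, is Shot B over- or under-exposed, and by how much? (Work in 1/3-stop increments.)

4 2/3 stops brighter

Aperture: f/13 → f/11 → f/10 → f/9 → f/8 → f/7.1 → f/6.3 → f/5.6 → f/5 → f/4.5 → f/4 — 3 1/3 stops opened up (brighter).
Shutter speed: 1/40 → 1/30 → 1/25 → 1/20 → 1/15 → 1/13 → 1/10 → 1/8 → 1/6 — 2 2/3 stops slower (brighter).
ISO: 6400 → 5000 → 4000 → 3200 → 2500 — 1 1/3 stops dropped (darker).
Net: +3 1/3 +2 2/3 −1 1/3 = +4 2/3 stops.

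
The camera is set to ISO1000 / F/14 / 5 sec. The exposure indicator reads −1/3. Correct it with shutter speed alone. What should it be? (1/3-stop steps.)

6 s

Underexposed by 1/3 stop → need 1/3 stop brighter.
Shutter speed: 5 → 6.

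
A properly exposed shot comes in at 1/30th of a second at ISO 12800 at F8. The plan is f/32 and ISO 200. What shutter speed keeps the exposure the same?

30 s

Aperture: f/8 → f/11 → f/16 → f/22 → f/32 — 4 stops stopped down (darker).
ISO: 12800 → 6400 → 3200 → 1600 → 800 → 400 → 200 — 6 stops lower (darker).
Net change so far: 10 stops darker. Offset with the shutter speed: 1/30 → 1/15 → 1/8 → 1/4 → 1/2 → 1 → 2 → 4 → 8 → 15 → 30.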